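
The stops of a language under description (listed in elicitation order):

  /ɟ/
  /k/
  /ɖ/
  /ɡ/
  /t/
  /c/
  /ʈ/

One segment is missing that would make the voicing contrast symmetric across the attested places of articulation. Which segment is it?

alveolar: voiceless /t/, voiced —.
retroflex: voiceless /ʈ/, voiced /ɖ/.
palatal: voiceless /c/, voiced /ɟ/.
velar: voiceless /k/, voiced /ɡ/.
The alveolar row has no voiced member, so the gap is the voiced alveolar stop /d/.

/d/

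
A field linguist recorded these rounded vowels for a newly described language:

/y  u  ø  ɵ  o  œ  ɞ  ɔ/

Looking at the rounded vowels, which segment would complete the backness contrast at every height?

high: front /y/, central —, back /u/.
high-mid: front /ø/, central /ɵ/, back /o/.
low-mid: front /œ/, central /ɞ/, back /ɔ/.
The high row has no central member, so the gap is the high central rounded vowel /ʉ/.

/ʉ/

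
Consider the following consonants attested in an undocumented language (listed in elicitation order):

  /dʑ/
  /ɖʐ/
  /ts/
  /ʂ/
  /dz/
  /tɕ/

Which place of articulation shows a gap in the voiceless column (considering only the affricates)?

Voiceless: /ts/ (alveolar), /tɕ/ (alveolo-palatal).
Voiced: /dz/ (alveolar), /ɖʐ/ (retroflex), /dʑ/ (alveolo-palatal).
Every place of articulation has a voiceless member except retroflex, where /ʈʂ/ would be expected.

retroflex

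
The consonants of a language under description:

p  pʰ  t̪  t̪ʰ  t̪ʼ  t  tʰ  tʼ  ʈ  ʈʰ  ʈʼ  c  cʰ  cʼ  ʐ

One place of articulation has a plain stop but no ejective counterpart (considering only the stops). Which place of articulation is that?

bilabial

Plain: /p/ (bilabial), /t̪/ (dental), /t/ (alveolar), /ʈ/ (retroflex), /c/ (palatal).
Aspirated: /pʰ/ (bilabial), /t̪ʰ/ (dental), /tʰ/ (alveolar), /ʈʰ/ (retroflex), /cʰ/ (palatal).
Ejective: /t̪ʼ/ (dental), /tʼ/ (alveolar), /ʈʼ/ (retroflex), /cʼ/ (palatal).
Every place of articulation has an ejective member except bilabial, where /pʼ/ would be expected.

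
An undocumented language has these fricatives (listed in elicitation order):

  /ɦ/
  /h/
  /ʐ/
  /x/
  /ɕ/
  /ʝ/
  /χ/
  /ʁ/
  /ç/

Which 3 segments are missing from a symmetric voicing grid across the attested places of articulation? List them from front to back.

Voiceless: /ɕ/ (alveolo-palatal), /ç/ (palatal), /x/ (velar), /χ/ (uvular), /h/ (glottal).
Voiced: /ʐ/ (retroflex), /ʝ/ (palatal), /ʁ/ (uvular), /ɦ/ (glottal).
Gaps, from front to back: retroflex lacks voiceless (/ʂ/); alveolo-palatal lacks voiced (/ʑ/); velar lacks voiced (/ɣ/).

/ʂ/, /ʑ/, /ɣ/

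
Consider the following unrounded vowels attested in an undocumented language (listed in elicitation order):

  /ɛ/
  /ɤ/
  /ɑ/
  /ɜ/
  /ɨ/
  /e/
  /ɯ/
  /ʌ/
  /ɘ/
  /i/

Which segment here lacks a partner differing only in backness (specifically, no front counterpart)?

High: /i/ ~ /ɨ/ ~ /ɯ/
High-mid: /e/ ~ /ɘ/ ~ /ɤ/
Low-mid: /ɛ/ ~ /ɜ/ ~ /ʌ/
Low: only /ɑ/ (back); no front partner.
So /ɑ/ is the unpaired segment.

/ɑ/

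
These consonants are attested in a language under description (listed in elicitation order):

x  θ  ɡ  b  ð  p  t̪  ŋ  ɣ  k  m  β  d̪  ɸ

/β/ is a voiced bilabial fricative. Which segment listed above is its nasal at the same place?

/m/

The nasal at the same place is a bilabial nasal — in this inventory, /m/.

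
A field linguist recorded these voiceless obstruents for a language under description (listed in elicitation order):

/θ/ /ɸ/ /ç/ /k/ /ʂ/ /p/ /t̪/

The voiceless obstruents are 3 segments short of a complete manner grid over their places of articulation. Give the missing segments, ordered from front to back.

Stop: /p/ (bilabial), /t̪/ (dental), /k/ (velar).
Fricative: /ɸ/ (bilabial), /θ/ (dental), /ʂ/ (retroflex), /ç/ (palatal).
Gaps, from front to back: retroflex lacks stop (/ʈ/); palatal lacks stop (/c/); velar lacks fricative (/x/).

/ʈ/, /c/, /x/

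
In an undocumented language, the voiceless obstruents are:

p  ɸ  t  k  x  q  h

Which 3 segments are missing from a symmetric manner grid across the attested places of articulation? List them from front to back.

place of articulation  stop      fricative
bilabial          p         ɸ       
alveolar          t         —       
velar             k         x       
uvular            q         —       
glottal           —         h       
Gaps, from front to back: alveolar lacks fricative (/s/); uvular lacks fricative (/χ/); glottal lacks stop (/ʔ/).

/s/, /χ/, /ʔ/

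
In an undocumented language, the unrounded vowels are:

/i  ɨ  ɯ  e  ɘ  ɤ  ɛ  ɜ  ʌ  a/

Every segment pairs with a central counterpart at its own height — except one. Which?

/a/

High: /i/ ~ /ɨ/ ~ /ɯ/
High-mid: /e/ ~ /ɘ/ ~ /ɤ/
Low-mid: /ɛ/ ~ /ɜ/ ~ /ʌ/
Low: only /a/ (front); no central partner.
So /a/ is the unpaired segment.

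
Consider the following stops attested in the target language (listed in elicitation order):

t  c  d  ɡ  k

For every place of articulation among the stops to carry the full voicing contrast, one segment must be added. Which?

/ɟ/

place of articulation  voiceless  voiced  
alveolar          t         d       
palatal           c         —       
velar             k         ɡ       
The palatal row has no voiced member, so the gap is the voiced palatal stop /ɟ/.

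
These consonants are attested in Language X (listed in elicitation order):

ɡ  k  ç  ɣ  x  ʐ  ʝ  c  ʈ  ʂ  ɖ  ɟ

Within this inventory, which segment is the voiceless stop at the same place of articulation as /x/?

/k/

/x/ is a voiceless velar fricative.
The voiceless stop at the same place is a voiceless velar stop — in this inventory, /k/.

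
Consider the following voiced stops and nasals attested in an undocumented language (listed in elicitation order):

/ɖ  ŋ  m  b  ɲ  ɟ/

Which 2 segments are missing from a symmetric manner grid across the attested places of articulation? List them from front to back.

place of articulation  oral stop  nasal   
bilabial          b         m       
retroflex         ɖ         —       
palatal           ɟ         ɲ       
velar             —         ŋ       
Gaps, from front to back: retroflex lacks nasal (/ɳ/); velar lacks oral stop (/ɡ/).

/ɳ/, /ɡ/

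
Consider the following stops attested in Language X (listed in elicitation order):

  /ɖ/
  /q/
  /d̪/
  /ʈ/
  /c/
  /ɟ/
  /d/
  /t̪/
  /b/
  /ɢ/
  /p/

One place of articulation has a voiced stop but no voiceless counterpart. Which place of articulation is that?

bilabial: voiceless /p/, voiced /b/.
dental: voiceless /t̪/, voiced /d̪/.
alveolar: voiceless —, voiced /d/.
retroflex: voiceless /ʈ/, voiced /ɖ/.
palatal: voiceless /c/, voiced /ɟ/.
uvular: voiceless /q/, voiced /ɢ/.
Every place of articulation has a voiceless member except alveolar, where /t/ would be expected.

alveolar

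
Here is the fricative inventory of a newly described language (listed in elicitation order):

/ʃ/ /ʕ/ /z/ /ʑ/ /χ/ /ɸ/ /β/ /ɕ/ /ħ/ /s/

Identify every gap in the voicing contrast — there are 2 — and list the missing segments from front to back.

/ʒ/, /ʁ/

place of articulation  voiceless  voiced  
bilabial          ɸ         β       
alveolar          s         z       
postalveolar      ʃ         —       
alveolo-palatal   ɕ         ʑ       
uvular            χ         —       
pharyngeal        ħ         ʕ       
Gaps, from front to back: postalveolar lacks voiced (/ʒ/); uvular lacks voiced (/ʁ/).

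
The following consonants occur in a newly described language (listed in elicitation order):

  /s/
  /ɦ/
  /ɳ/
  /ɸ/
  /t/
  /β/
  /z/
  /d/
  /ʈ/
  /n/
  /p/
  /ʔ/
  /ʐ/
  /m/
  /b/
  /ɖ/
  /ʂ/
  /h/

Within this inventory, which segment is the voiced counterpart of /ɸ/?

/ɸ/ is a voiceless bilabial fricative.
The voiced counterpart is a voiced bilabial fricative — in this inventory, /β/.

/β/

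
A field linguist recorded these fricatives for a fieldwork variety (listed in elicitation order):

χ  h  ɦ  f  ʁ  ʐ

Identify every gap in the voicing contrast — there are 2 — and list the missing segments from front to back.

place of articulation  voiceless  voiced  
labiodental       f         —       
retroflex         —         ʐ       
uvular            χ         ʁ       
glottal           h         ɦ       
Gaps, from front to back: labiodental lacks voiced (/v/); retroflex lacks voiceless (/ʂ/).

/v/, /ʂ/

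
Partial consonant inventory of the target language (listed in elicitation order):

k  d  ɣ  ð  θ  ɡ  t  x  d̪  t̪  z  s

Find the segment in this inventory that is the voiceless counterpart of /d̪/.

/d̪/ is a voiced dental stop.
The voiceless counterpart is a voiceless dental stop — in this inventory, /t̪/.

/t̪/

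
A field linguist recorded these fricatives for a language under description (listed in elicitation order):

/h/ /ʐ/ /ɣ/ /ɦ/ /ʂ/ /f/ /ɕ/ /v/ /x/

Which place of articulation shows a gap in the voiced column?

place of articulation  voiceless  voiced  
labiodental       f         v       
retroflex         ʂ         ʐ       
alveolo-palatal   ɕ         —       
velar             x         ɣ       
glottal           h         ɦ       
Every place of articulation has a voiced member except alveolo-palatal, where /ʑ/ would be expected.

alveolo-palatal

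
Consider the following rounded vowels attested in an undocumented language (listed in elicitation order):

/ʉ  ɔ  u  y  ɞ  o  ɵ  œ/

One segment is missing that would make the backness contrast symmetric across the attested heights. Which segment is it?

/ø/

Front: /y/ (high), /œ/ (low-mid).
Central: /ʉ/ (high), /ɵ/ (high-mid), /ɞ/ (low-mid).
Back: /u/ (high), /o/ (high-mid), /ɔ/ (low-mid).
The high-mid row has no front member, so the gap is the high-mid front rounded vowel /ø/.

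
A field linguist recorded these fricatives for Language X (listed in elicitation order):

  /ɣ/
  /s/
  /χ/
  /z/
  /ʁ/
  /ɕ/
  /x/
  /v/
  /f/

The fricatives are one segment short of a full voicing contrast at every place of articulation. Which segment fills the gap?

/ʑ/

Voiceless: /f/ (labiodental), /s/ (alveolar), /ɕ/ (alveolo-palatal), /x/ (velar), /χ/ (uvular).
Voiced: /v/ (labiodental), /z/ (alveolar), /ɣ/ (velar), /ʁ/ (uvular).
The alveolo-palatal row has no voiced member, so the gap is the voiced alveolo-palatal fricative /ʑ/.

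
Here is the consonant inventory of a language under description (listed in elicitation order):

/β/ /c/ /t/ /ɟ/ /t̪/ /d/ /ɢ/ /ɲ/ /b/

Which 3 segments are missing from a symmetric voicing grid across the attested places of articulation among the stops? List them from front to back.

/p/, /d̪/, /q/

place of articulation  voiceless  voiced  
bilabial          —         b       
dental            t̪        —       
alveolar          t         d       
palatal           c         ɟ       
uvular            —         ɢ       
Gaps, from front to back: bilabial lacks voiceless (/p/); dental lacks voiced (/d̪/); uvular lacks voiceless (/q/).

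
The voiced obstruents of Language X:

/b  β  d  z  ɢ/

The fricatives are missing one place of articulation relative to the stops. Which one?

bilabial: stop /b/, fricative /β/.
alveolar: stop /d/, fricative /z/.
uvular: stop /ɢ/, fricative —.
Every place of articulation has a fricative member except uvular, where /ʁ/ would be expected.

uvular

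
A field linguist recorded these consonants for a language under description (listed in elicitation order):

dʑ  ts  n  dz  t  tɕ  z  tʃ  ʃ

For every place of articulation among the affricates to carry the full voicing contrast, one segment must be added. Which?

/dʒ/

alveolar: voiceless /ts/, voiced /dz/.
postalveolar: voiceless /tʃ/, voiced —.
alveolo-palatal: voiceless /tɕ/, voiced /dʑ/.
The postalveolar row has no voiced member, so the gap is the voiced postalveolar affricate /dʒ/.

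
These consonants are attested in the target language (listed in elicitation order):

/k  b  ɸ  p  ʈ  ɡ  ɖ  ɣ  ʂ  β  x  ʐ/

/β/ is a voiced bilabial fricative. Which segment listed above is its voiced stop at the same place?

The voiced stop at the same place is a voiced bilabial stop — in this inventory, /b/.

/b/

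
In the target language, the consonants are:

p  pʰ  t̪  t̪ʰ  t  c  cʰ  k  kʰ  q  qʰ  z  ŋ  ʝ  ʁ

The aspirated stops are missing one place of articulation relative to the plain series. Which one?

Plain: /p/ (bilabial), /t̪/ (dental), /t/ (alveolar), /c/ (palatal), /k/ (velar), /q/ (uvular).
Aspirated: /pʰ/ (bilabial), /t̪ʰ/ (dental), /cʰ/ (palatal), /kʰ/ (velar), /qʰ/ (uvular).
Every place of articulation has an aspirated member except alveolar, where /tʰ/ would be expected.

alveolar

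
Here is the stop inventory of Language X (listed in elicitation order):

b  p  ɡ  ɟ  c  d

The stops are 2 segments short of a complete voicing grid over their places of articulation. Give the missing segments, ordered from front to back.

/t/, /k/

bilabial: voiceless /p/, voiced /b/.
alveolar: voiceless —, voiced /d/.
palatal: voiceless /c/, voiced /ɟ/.
velar: voiceless —, voiced /ɡ/.
Gaps, from front to back: alveolar lacks voiceless (/t/); velar lacks voiceless (/k/).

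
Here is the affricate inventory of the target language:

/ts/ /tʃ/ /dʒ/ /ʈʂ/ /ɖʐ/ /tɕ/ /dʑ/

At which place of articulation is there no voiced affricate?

alveolar

alveolar: voiceless /ts/, voiced —.
postalveolar: voiceless /tʃ/, voiced /dʒ/.
retroflex: voiceless /ʈʂ/, voiced /ɖʐ/.
alveolo-palatal: voiceless /tɕ/, voiced /dʑ/.
Every place of articulation has a voiced member except alveolar, where /dz/ would be expected.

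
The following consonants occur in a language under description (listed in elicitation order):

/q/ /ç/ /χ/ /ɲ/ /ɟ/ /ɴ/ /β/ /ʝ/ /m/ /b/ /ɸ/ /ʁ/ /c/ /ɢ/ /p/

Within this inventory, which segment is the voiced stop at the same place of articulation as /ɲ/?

/ɲ/ is a palatal nasal.
The voiced stop at the same place is a voiced palatal stop — in this inventory, /ɟ/.

/ɟ/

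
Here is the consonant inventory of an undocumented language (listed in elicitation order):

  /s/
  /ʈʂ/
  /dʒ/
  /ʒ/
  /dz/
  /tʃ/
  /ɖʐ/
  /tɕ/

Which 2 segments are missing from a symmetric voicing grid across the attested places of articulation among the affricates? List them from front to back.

Voiceless: /tʃ/ (postalveolar), /ʈʂ/ (retroflex), /tɕ/ (alveolo-palatal).
Voiced: /dz/ (alveolar), /dʒ/ (postalveolar), /ɖʐ/ (retroflex).
Gaps, from front to back: alveolar lacks voiceless (/ts/); alveolo-palatal lacks voiced (/dʑ/).

/ts/, /dʑ/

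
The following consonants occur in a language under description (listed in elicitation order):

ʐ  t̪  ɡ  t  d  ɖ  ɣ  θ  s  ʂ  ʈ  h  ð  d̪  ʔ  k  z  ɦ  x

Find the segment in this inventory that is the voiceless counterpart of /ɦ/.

/ɦ/ is a voiced glottal fricative.
The voiceless counterpart is a voiceless glottal fricative — in this inventory, /h/.

/h/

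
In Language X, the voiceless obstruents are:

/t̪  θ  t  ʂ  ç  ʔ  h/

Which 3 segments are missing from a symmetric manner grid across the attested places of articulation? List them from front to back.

/s/, /ʈ/, /c/

Stop: /t̪/ (dental), /t/ (alveolar), /ʔ/ (glottal).
Fricative: /θ/ (dental), /ʂ/ (retroflex), /ç/ (palatal), /h/ (glottal).
Gaps, from front to back: alveolar lacks fricative (/s/); retroflex lacks stop (/ʈ/); palatal lacks stop (/c/).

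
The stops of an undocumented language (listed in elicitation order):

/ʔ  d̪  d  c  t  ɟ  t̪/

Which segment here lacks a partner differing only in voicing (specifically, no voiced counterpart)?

Dental: /t̪/ ~ /d̪/
Alveolar: /t/ ~ /d/
Palatal: /c/ ~ /ɟ/
Glottal: only /ʔ/ (voiceless); no voiced partner.
So /ʔ/ is the unpaired segment.

/ʔ/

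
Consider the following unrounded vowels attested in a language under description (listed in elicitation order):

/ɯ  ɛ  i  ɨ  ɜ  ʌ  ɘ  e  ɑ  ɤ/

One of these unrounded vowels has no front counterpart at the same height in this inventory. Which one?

High: /i/ ~ /ɨ/ ~ /ɯ/
High-mid: /e/ ~ /ɘ/ ~ /ɤ/
Low-mid: /ɛ/ ~ /ɜ/ ~ /ʌ/
Low: only /ɑ/ (back); no front partner.
So /ɑ/ is the unpaired segment.

/ɑ/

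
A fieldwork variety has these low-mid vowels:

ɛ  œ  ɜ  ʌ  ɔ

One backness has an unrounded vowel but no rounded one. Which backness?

front: unrounded /ɛ/, rounded /œ/.
central: unrounded /ɜ/, rounded —.
back: unrounded /ʌ/, rounded /ɔ/.
Every backness has a rounded member except central, where /ɞ/ would be expected.

central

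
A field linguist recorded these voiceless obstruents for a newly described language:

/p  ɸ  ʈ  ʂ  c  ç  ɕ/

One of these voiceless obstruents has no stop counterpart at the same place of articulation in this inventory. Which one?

/ɕ/

Bilabial: /p/ ~ /ɸ/
Retroflex: /ʈ/ ~ /ʂ/
Palatal: /c/ ~ /ç/
Alveolo-palatal: only /ɕ/ (fricative); no stop partner.
So /ɕ/ is the unpaired segment.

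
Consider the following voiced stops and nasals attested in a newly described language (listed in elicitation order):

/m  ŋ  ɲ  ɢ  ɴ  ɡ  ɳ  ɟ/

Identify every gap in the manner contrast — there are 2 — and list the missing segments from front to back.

/b/, /ɖ/

Oral stop: /ɟ/ (palatal), /ɡ/ (velar), /ɢ/ (uvular).
Nasal: /m/ (bilabial), /ɳ/ (retroflex), /ɲ/ (palatal), /ŋ/ (velar), /ɴ/ (uvular).
Gaps, from front to back: bilabial lacks oral stop (/b/); retroflex lacks oral stop (/ɖ/).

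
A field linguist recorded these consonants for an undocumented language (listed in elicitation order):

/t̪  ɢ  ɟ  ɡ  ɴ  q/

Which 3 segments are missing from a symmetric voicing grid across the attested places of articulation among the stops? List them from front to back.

place of articulation  voiceless  voiced  
dental            t̪        —       
palatal           —         ɟ       
velar             —         ɡ       
uvular            q         ɢ       
Gaps, from front to back: dental lacks voiced (/d̪/); palatal lacks voiceless (/c/); velar lacks voiceless (/k/).

/d̪/, /c/, /k/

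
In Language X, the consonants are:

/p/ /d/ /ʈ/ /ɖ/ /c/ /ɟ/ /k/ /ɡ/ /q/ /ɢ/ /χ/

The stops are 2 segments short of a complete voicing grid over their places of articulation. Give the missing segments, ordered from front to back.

/b/, /t/

Voiceless: /p/ (bilabial), /ʈ/ (retroflex), /c/ (palatal), /k/ (velar), /q/ (uvular).
Voiced: /d/ (alveolar), /ɖ/ (retroflex), /ɟ/ (palatal), /ɡ/ (velar), /ɢ/ (uvular).
Gaps, from front to back: bilabial lacks voiced (/b/); alveolar lacks voiceless (/t/).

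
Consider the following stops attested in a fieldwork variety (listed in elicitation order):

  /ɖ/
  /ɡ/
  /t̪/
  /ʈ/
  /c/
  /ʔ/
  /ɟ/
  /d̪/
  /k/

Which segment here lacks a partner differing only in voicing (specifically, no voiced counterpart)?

Dental: /t̪/ ~ /d̪/
Retroflex: /ʈ/ ~ /ɖ/
Palatal: /c/ ~ /ɟ/
Velar: /k/ ~ /ɡ/
Glottal: only /ʔ/ (voiceless); no voiced partner.
So /ʔ/ is the unpaired segment.

/ʔ/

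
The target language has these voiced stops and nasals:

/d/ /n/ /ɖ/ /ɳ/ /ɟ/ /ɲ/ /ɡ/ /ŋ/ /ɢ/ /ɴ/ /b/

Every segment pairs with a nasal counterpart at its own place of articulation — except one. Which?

/b/

Alveolar: /d/ ~ /n/
Retroflex: /ɖ/ ~ /ɳ/
Palatal: /ɟ/ ~ /ɲ/
Velar: /ɡ/ ~ /ŋ/
Uvular: /ɢ/ ~ /ɴ/
Bilabial: only /b/ (oral stop); no nasal partner.
So /b/ is the unpaired segment.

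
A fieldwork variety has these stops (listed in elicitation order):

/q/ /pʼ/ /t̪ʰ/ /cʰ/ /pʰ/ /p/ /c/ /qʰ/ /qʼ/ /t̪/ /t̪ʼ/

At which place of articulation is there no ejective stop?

Plain: /p/ (bilabial), /t̪/ (dental), /c/ (palatal), /q/ (uvular).
Aspirated: /pʰ/ (bilabial), /t̪ʰ/ (dental), /cʰ/ (palatal), /qʰ/ (uvular).
Ejective: /pʼ/ (bilabial), /t̪ʼ/ (dental), /qʼ/ (uvular).
Every place of articulation has an ejective member except palatal, where /cʼ/ would be expected.

palatal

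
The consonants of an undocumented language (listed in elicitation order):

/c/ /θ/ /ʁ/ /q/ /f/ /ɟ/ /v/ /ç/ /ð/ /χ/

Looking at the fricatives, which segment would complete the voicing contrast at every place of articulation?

/ʝ/

Voiceless: /f/ (labiodental), /θ/ (dental), /ç/ (palatal), /χ/ (uvular).
Voiced: /v/ (labiodental), /ð/ (dental), /ʁ/ (uvular).
The palatal row has no voiced member, so the gap is the voiced palatal fricative /ʝ/.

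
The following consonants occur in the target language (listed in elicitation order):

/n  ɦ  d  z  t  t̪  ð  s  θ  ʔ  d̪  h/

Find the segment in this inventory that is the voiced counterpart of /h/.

/ɦ/

/h/ is a voiceless glottal fricative.
The voiced counterpart is a voiced glottal fricative — in this inventory, /ɦ/.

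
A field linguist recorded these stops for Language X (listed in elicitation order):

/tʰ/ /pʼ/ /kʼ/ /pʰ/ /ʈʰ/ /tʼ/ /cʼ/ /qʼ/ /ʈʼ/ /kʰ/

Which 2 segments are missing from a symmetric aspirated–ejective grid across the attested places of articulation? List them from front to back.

/cʰ/, /qʰ/

place of articulation  aspirated  ejective
bilabial          pʰ        pʼ      
alveolar          tʰ        tʼ      
retroflex         ʈʰ        ʈʼ      
palatal           —         cʼ      
velar             kʰ        kʼ      
uvular            —         qʼ      
Gaps, from front to back: palatal lacks aspirated (/cʰ/); uvular lacks aspirated (/qʰ/).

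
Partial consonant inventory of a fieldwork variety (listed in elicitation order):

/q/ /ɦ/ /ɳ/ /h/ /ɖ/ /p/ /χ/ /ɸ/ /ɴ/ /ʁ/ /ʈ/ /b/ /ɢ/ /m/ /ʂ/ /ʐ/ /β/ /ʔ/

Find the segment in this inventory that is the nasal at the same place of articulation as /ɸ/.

/ɸ/ is a voiceless bilabial fricative.
The nasal at the same place is a bilabial nasal — in this inventory, /m/.

/m/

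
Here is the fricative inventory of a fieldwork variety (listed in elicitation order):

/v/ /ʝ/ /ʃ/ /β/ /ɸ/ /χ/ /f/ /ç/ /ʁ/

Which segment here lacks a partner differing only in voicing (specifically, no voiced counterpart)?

Bilabial: /ɸ/ ~ /β/
Labiodental: /f/ ~ /v/
Palatal: /ç/ ~ /ʝ/
Uvular: /χ/ ~ /ʁ/
Postalveolar: only /ʃ/ (voiceless); no voiced partner.
So /ʃ/ is the unpaired segment.

/ʃ/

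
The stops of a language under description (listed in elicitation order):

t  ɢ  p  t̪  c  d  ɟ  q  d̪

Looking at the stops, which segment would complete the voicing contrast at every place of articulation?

/b/

place of articulation  voiceless  voiced  
bilabial          p         —       
dental            t̪        d̪      
alveolar          t         d       
palatal           c         ɟ       
uvular            q         ɢ       
The bilabial row has no voiced member, so the gap is the voiced bilabial stop /b/.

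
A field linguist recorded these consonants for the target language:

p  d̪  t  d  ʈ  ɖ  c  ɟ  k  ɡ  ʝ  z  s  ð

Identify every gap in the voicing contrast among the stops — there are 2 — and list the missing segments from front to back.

place of articulation  voiceless  voiced  
bilabial          p         —       
dental            —         d̪      
alveolar          t         d       
retroflex         ʈ         ɖ       
palatal           c         ɟ       
velar             k         ɡ       
Gaps, from front to back: bilabial lacks voiced (/b/); dental lacks voiceless (/t̪/).

/b/, /t̪/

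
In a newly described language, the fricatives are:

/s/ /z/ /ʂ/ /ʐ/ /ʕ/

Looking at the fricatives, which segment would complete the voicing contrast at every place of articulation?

/ħ/

place of articulation  voiceless  voiced  
alveolar          s         z       
retroflex         ʂ         ʐ       
pharyngeal        —         ʕ       
The pharyngeal row has no voiceless member, so the gap is the voiceless pharyngeal fricative /ħ/.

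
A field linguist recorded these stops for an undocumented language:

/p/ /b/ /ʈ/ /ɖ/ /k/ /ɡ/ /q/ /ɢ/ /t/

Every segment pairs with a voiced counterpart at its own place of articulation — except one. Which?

Bilabial: /p/ ~ /b/
Retroflex: /ʈ/ ~ /ɖ/
Velar: /k/ ~ /ɡ/
Uvular: /q/ ~ /ɢ/
Alveolar: only /t/ (voiceless); no voiced partner.
So /t/ is the unpaired segment.

/t/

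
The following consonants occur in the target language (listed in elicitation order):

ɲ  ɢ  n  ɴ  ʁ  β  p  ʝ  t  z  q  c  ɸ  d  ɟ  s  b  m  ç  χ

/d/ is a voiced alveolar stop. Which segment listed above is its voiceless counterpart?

The voiceless counterpart is a voiceless alveolar stop — in this inventory, /t/.

/t/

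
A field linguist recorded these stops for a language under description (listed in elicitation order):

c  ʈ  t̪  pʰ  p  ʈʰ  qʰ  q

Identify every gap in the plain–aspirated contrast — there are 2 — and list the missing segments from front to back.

/t̪ʰ/, /cʰ/

bilabial: plain /p/, aspirated /pʰ/.
dental: plain /t̪/, aspirated —.
retroflex: plain /ʈ/, aspirated /ʈʰ/.
palatal: plain /c/, aspirated —.
uvular: plain /q/, aspirated /qʰ/.
Gaps, from front to back: dental lacks aspirated (/t̪ʰ/); palatal lacks aspirated (/cʰ/).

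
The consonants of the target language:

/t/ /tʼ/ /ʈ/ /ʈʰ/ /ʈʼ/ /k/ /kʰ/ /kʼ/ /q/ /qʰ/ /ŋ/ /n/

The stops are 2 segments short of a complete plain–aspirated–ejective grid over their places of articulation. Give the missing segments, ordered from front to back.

/tʰ/, /qʼ/

place of articulation  plain     aspirated  ejective
alveolar          t         —         tʼ      
retroflex         ʈ         ʈʰ        ʈʼ      
velar             k         kʰ        kʼ      
uvular            q         qʰ        —       
Gaps, from front to back: alveolar lacks aspirated (/tʰ/); uvular lacks ejective (/qʼ/).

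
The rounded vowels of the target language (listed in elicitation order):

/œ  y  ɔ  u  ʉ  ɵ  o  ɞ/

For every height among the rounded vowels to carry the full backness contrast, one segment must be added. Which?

Front: /y/ (high), /œ/ (low-mid).
Central: /ʉ/ (high), /ɵ/ (high-mid), /ɞ/ (low-mid).
Back: /u/ (high), /o/ (high-mid), /ɔ/ (low-mid).
The high-mid row has no front member, so the gap is the high-mid front rounded vowel /ø/.

/ø/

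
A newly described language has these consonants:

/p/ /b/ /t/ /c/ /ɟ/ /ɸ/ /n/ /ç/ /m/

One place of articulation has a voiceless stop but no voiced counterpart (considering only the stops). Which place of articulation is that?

Voiceless: /p/ (bilabial), /t/ (alveolar), /c/ (palatal).
Voiced: /b/ (bilabial), /ɟ/ (palatal).
Every place of articulation has a voiced member except alveolar, where /d/ would be expected.

alveolar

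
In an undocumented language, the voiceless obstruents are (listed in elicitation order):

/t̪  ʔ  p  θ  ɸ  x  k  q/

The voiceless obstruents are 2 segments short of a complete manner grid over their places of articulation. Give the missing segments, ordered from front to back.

place of articulation  stop      fricative
bilabial          p         ɸ       
dental            t̪        θ       
velar             k         x       
uvular            q         —       
glottal           ʔ         —       
Gaps, from front to back: uvular lacks fricative (/χ/); glottal lacks fricative (/h/).

/χ/, /h/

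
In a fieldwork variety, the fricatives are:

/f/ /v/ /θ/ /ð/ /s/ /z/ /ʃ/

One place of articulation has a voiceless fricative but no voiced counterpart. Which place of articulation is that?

labiodental: voiceless /f/, voiced /v/.
dental: voiceless /θ/, voiced /ð/.
alveolar: voiceless /s/, voiced /z/.
postalveolar: voiceless /ʃ/, voiced —.
Every place of articulation has a voiced member except postalveolar, where /ʒ/ would be expected.

postalveolar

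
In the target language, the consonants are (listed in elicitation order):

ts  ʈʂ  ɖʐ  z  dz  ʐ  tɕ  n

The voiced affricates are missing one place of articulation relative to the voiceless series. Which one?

alveolo-palatal

Voiceless: /ts/ (alveolar), /ʈʂ/ (retroflex), /tɕ/ (alveolo-palatal).
Voiced: /dz/ (alveolar), /ɖʐ/ (retroflex).
Every place of articulation has a voiced member except alveolo-palatal, where /dʑ/ would be expected.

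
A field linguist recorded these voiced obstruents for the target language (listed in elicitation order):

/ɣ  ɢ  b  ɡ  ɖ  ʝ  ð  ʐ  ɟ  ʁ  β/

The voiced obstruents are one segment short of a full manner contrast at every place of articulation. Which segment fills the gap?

/d̪/

bilabial: stop /b/, fricative /β/.
dental: stop —, fricative /ð/.
retroflex: stop /ɖ/, fricative /ʐ/.
palatal: stop /ɟ/, fricative /ʝ/.
velar: stop /ɡ/, fricative /ɣ/.
uvular: stop /ɢ/, fricative /ʁ/.
The dental row has no stop member, so the gap is the dental stop /d̪/.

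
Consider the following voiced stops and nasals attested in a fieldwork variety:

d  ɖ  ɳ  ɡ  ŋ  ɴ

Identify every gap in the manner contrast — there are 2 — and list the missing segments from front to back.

Oral stop: /d/ (alveolar), /ɖ/ (retroflex), /ɡ/ (velar).
Nasal: /ɳ/ (retroflex), /ŋ/ (velar), /ɴ/ (uvular).
Gaps, from front to back: alveolar lacks nasal (/n/); uvular lacks oral stop (/ɢ/).

/n/, /ɢ/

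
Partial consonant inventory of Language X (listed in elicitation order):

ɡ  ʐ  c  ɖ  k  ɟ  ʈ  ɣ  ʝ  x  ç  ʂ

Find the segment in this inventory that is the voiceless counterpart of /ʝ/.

/ç/

/ʝ/ is a voiced palatal fricative.
The voiceless counterpart is a voiceless palatal fricative — in this inventory, /ç/.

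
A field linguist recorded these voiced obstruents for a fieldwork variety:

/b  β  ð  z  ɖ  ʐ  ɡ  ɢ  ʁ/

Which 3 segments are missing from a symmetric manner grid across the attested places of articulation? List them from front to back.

/d̪/, /d/, /ɣ/

Stop: /b/ (bilabial), /ɖ/ (retroflex), /ɡ/ (velar), /ɢ/ (uvular).
Fricative: /β/ (bilabial), /ð/ (dental), /z/ (alveolar), /ʐ/ (retroflex), /ʁ/ (uvular).
Gaps, from front to back: dental lacks stop (/d̪/); alveolar lacks stop (/d/); velar lacks fricative (/ɣ/).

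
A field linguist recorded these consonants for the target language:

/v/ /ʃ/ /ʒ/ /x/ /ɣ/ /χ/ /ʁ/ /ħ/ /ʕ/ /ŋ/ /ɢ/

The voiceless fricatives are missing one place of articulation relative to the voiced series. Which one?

labiodental

labiodental: voiceless —, voiced /v/.
postalveolar: voiceless /ʃ/, voiced /ʒ/.
velar: voiceless /x/, voiced /ɣ/.
uvular: voiceless /χ/, voiced /ʁ/.
pharyngeal: voiceless /ħ/, voiced /ʕ/.
Every place of articulation has a voiceless member except labiodental, where /f/ would be expected.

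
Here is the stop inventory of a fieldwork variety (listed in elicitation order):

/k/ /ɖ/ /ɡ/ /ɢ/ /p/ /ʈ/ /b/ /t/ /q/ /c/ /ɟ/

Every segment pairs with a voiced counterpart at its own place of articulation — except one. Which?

/t/

Bilabial: /p/ ~ /b/
Retroflex: /ʈ/ ~ /ɖ/
Palatal: /c/ ~ /ɟ/
Velar: /k/ ~ /ɡ/
Uvular: /q/ ~ /ɢ/
Alveolar: only /t/ (voiceless); no voiced partner.
So /t/ is the unpaired segment.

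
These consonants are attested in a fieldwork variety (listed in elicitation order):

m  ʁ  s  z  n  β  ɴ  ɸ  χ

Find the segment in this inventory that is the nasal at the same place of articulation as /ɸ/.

/m/

/ɸ/ is a voiceless bilabial fricative.
The nasal at the same place is a bilabial nasal — in this inventory, /m/.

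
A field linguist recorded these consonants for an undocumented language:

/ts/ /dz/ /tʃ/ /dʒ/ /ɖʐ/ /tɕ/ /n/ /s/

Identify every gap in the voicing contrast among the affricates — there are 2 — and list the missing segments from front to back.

place of articulation  voiceless  voiced  
alveolar          ts        dz      
postalveolar      tʃ        dʒ      
retroflex         —         ɖʐ      
alveolo-palatal   tɕ        —       
Gaps, from front to back: retroflex lacks voiceless (/ʈʂ/); alveolo-palatal lacks voiced (/dʑ/).

/ʈʂ/, /dʑ/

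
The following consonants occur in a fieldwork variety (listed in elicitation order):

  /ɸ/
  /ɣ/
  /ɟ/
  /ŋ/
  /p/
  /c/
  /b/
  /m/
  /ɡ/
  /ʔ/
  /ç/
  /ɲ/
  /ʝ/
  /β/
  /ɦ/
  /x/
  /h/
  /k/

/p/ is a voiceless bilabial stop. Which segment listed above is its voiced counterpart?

/b/

The voiced counterpart is a voiced bilabial stop — in this inventory, /b/.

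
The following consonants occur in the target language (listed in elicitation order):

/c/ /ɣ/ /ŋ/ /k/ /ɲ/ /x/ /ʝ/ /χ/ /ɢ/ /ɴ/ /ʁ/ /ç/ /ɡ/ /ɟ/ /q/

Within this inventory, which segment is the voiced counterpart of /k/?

/ɡ/

/k/ is a voiceless velar stop.
The voiced counterpart is a voiced velar stop — in this inventory, /ɡ/.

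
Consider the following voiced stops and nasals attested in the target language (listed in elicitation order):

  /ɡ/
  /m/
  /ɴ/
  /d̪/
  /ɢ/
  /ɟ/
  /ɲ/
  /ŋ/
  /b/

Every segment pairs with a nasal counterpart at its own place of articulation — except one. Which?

/d̪/

Bilabial: /b/ ~ /m/
Palatal: /ɟ/ ~ /ɲ/
Velar: /ɡ/ ~ /ŋ/
Uvular: /ɢ/ ~ /ɴ/
Dental: only /d̪/ (oral stop); no nasal partner.
So /d̪/ is the unpaired segment.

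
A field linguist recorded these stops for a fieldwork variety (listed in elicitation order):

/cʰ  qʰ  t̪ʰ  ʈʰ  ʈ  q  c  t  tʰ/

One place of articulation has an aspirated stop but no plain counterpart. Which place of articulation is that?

dental: plain —, aspirated /t̪ʰ/.
alveolar: plain /t/, aspirated /tʰ/.
retroflex: plain /ʈ/, aspirated /ʈʰ/.
palatal: plain /c/, aspirated /cʰ/.
uvular: plain /q/, aspirated /qʰ/.
Every place of articulation has a plain member except dental, where /t̪/ would be expected.

dental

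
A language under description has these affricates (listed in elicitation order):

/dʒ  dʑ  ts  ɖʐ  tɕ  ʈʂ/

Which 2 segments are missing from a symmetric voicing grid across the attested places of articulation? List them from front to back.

Voiceless: /ts/ (alveolar), /ʈʂ/ (retroflex), /tɕ/ (alveolo-palatal).
Voiced: /dʒ/ (postalveolar), /ɖʐ/ (retroflex), /dʑ/ (alveolo-palatal).
Gaps, from front to back: alveolar lacks voiced (/dz/); postalveolar lacks voiceless (/tʃ/).

/dz/, /tʃ/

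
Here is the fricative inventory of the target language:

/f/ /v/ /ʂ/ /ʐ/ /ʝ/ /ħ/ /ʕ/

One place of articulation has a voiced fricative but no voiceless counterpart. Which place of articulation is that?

Voiceless: /f/ (labiodental), /ʂ/ (retroflex), /ħ/ (pharyngeal).
Voiced: /v/ (labiodental), /ʐ/ (retroflex), /ʝ/ (palatal), /ʕ/ (pharyngeal).
Every place of articulation has a voiceless member except palatal, where /ç/ would be expected.

palatal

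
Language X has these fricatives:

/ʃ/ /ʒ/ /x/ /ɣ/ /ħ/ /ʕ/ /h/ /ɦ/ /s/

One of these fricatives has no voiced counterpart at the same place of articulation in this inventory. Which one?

Postalveolar: /ʃ/ ~ /ʒ/
Velar: /x/ ~ /ɣ/
Pharyngeal: /ħ/ ~ /ʕ/
Glottal: /h/ ~ /ɦ/
Alveolar: only /s/ (voiceless); no voiced partner.
So /s/ is the unpaired segment.

/s/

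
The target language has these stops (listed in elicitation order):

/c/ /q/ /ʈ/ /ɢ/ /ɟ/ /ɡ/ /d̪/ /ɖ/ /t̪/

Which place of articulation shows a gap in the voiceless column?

velar

place of articulation  voiceless  voiced  
dental            t̪        d̪      
retroflex         ʈ         ɖ       
palatal           c         ɟ       
velar             —         ɡ       
uvular            q         ɢ       
Every place of articulation has a voiceless member except velar, where /k/ would be expected.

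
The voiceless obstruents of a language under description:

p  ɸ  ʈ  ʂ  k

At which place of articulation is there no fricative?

velar

bilabial: stop /p/, fricative /ɸ/.
retroflex: stop /ʈ/, fricative /ʂ/.
velar: stop /k/, fricative —.
Every place of articulation has a fricative member except velar, where /x/ would be expected.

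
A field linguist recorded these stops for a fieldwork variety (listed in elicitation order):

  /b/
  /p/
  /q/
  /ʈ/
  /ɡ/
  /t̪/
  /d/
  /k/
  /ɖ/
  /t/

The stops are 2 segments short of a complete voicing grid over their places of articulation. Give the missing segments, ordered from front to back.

/d̪/, /ɢ/

place of articulation  voiceless  voiced  
bilabial          p         b       
dental            t̪        —       
alveolar          t         d       
retroflex         ʈ         ɖ       
velar             k         ɡ       
uvular            q         —       
Gaps, from front to back: dental lacks voiced (/d̪/); uvular lacks voiced (/ɢ/).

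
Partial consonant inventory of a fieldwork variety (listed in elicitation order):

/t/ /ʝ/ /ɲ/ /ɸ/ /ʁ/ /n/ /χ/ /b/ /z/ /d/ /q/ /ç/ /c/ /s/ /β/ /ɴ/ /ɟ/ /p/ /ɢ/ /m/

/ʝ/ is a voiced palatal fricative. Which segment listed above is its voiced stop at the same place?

/ɟ/

The voiced stop at the same place is a voiced palatal stop — in this inventory, /ɟ/.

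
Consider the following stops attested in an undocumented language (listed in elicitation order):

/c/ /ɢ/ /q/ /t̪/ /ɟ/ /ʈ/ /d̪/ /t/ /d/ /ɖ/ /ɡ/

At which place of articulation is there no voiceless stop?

dental: voiceless /t̪/, voiced /d̪/.
alveolar: voiceless /t/, voiced /d/.
retroflex: voiceless /ʈ/, voiced /ɖ/.
palatal: voiceless /c/, voiced /ɟ/.
velar: voiceless —, voiced /ɡ/.
uvular: voiceless /q/, voiced /ɢ/.
Every place of articulation has a voiceless member except velar, where /k/ would be expected.

velar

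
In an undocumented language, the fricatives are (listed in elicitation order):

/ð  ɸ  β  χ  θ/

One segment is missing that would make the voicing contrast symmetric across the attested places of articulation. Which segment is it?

place of articulation  voiceless  voiced  
bilabial          ɸ         β       
dental            θ         ð       
uvular            χ         —       
The uvular row has no voiced member, so the gap is the voiced uvular fricative /ʁ/.

/ʁ/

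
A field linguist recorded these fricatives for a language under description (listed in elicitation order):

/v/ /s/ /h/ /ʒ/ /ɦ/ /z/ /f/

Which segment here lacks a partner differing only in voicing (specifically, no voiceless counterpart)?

Labiodental: /f/ ~ /v/
Alveolar: /s/ ~ /z/
Glottal: /h/ ~ /ɦ/
Postalveolar: only /ʒ/ (voiced); no voiceless partner.
So /ʒ/ is the unpaired segment.

/ʒ/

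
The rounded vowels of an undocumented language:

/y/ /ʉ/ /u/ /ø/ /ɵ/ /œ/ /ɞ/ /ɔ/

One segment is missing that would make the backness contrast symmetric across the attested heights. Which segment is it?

/o/

high: front /y/, central /ʉ/, back /u/.
high-mid: front /ø/, central /ɵ/, back —.
low-mid: front /œ/, central /ɞ/, back /ɔ/.
The high-mid row has no back member, so the gap is the high-mid back rounded vowel /o/.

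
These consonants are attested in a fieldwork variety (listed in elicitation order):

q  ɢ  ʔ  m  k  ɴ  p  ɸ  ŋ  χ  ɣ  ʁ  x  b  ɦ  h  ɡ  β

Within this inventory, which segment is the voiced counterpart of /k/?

/k/ is a voiceless velar stop.
The voiced counterpart is a voiced velar stop — in this inventory, /ɡ/.

/ɡ/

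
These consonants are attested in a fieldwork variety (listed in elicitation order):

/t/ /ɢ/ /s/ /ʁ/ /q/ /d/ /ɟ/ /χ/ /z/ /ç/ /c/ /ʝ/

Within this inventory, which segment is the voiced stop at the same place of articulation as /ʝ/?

/ʝ/ is a voiced palatal fricative.
The voiced stop at the same place is a voiced palatal stop — in this inventory, /ɟ/.

/ɟ/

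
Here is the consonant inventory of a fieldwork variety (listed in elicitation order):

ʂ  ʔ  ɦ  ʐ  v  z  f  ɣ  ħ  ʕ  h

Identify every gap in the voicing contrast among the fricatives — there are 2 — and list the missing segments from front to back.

place of articulation  voiceless  voiced  
labiodental       f         v       
alveolar          —         z       
retroflex         ʂ         ʐ       
velar             —         ɣ       
pharyngeal        ħ         ʕ       
glottal           h         ɦ       
Gaps, from front to back: alveolar lacks voiceless (/s/); velar lacks voiceless (/x/).

/s/, /x/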